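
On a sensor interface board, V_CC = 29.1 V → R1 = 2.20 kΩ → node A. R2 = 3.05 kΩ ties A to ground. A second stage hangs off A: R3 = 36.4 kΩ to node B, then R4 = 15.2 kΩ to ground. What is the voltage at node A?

Looking into the second stage from A: R3 + R4 = 51.60 kΩ appears in parallel with R2.
Effective lower resistance at A: R2 ‖ 51.60 = 2.880 kΩ.
V_A = 29.1 × 2.880/(2.20 + 2.880) = 16.50 V.

V_A ≈ 16.5 V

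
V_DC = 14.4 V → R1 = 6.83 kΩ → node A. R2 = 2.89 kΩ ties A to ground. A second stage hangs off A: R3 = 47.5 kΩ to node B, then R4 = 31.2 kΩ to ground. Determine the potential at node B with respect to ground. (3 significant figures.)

The second stage (R3 + R4 = 78.70 kΩ) loads node A in parallel with R2.
R2 ‖ (R3+R4) = 2.788 kΩ.
So V_A = 14.4 × 0.2898 = 4.174 V.
Then the unloaded second divider: V_B = V_A × R4/(R3+R4) = 4.174 × 0.3964 = 1.655 V.

V_B ≈ 1.65 V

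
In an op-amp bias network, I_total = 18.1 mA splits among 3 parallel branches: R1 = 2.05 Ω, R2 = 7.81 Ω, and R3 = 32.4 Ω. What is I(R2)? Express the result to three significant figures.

I ≈ 3.58 mA

Conductances: ΣG = 1/2.05 + 1/7.81 + 1/32.4 = 0.6467 (1/Ω).
R2 takes the fraction G_k/ΣG = 0.1280/0.6467 = 0.1980, so I = 18.1 × 0.1980 = 3.584 mA.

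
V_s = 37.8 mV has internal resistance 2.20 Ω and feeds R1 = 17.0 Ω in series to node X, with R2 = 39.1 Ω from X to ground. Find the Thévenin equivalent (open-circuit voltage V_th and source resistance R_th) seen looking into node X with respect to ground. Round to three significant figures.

V_th ≈ 25.4 mV, R_th ≈ 12.9 Ω

R1' = 2.20 + 17.0 = 19.20 Ω (source resistance + R1).
Open-circuit (no load on X): V_th = V_s · R2/(R1' + R2) = 37.8 × 39.1/(19.20 + 39.1) = 25.35 mV.
With V_s suppressed (replaced by a short), R_th = R1' ‖ R2 = (19.20 × 39.1)/(19.20 + 39.1) = 12.88 Ω.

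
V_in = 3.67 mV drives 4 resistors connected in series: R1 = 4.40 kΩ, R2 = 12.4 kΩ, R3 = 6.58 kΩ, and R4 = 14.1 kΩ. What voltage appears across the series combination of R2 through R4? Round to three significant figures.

V ≈ 3.24 mV

Total series resistance ΣR = 4.40 + 12.4 + 6.58 + 14.1 = 37.48 kΩ.
R_{R2..R4} = 12.4 + 6.58 + 14.1 = 33.08 kΩ.
V = V_in · R/ΣR = 3.67 × 0.8826 = 3.239 mV.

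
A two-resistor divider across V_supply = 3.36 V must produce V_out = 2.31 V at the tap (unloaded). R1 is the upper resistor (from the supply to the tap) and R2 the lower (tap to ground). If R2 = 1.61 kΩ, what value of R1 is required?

R1 ≈ 0.732 kΩ

V_out/V_supply = R2/(R1+R2) = 0.6875.
R1 = R2·(1/k − 1) = 1.61 × 0.4545 = 0.7318 kΩ.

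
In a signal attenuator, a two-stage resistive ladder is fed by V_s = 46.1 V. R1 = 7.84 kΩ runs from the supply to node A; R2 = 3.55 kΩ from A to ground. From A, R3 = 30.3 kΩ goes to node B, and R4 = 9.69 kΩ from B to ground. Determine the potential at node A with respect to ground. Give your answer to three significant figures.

Looking into the second stage from A: R3 + R4 = 39.99 kΩ appears in parallel with R2.
Effective lower resistance at A: R2 ‖ 39.99 = 3.261 kΩ.
V_A = 46.1 × 3.261/(7.84 + 3.261) = 13.54 V.

V_A ≈ 13.5 V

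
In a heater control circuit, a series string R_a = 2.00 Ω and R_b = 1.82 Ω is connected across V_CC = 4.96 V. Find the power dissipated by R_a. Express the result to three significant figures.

The common current is I = 4.96/3.820 = 1.298 A.
V(R_a) = I·R = 2.597 V; P = V·I = 2.597 × 1.298 = 3.372 W.

P ≈ 3.37 W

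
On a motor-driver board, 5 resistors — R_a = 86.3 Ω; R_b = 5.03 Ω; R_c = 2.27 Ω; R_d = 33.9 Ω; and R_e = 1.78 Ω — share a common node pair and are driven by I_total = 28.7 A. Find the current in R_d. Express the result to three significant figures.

I ≈ 0.682 A

Total conductance ΣG = 1/86.3 + 1/5.03 + 1/2.27 + 1/33.9 + 1/1.78 = 1.242 (units of 1/Ω).
By the current-divider rule, I = I_total · G_k/ΣG = 28.7 × 0.02375 = 0.6815 A.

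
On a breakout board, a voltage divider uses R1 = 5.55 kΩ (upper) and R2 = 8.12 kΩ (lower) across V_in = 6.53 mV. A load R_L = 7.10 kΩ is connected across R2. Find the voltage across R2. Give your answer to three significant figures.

R2 ‖ R_L = (8.12 × 7.10)/(8.12 + 7.10) = 3.788 kΩ.
Now apply the divider: V_out = 6.53 × 0.4056 = 2.649 mV.

V_out ≈ 2.65 mV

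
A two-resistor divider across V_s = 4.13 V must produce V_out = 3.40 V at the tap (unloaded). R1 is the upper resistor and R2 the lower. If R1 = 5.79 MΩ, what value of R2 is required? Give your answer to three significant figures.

R2 ≈ 27.0 MΩ

Required fraction k = V_out/V_s = 0.8232.
R2 = R1 · 0.8232/(1 − 0.8232) = 26.97 MΩ.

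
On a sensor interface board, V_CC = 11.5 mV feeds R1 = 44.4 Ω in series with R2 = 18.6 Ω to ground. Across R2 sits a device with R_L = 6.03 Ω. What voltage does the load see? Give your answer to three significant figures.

R2 ‖ R_L = (18.6 × 6.03)/(18.6 + 6.03) = 4.554 Ω.
Now apply the divider: V_out = 11.5 × 0.09302 = 1.070 mV.
(Unloaded it would be 3.40 mV; the load pulls it down.)

V_out ≈ 1.07 mV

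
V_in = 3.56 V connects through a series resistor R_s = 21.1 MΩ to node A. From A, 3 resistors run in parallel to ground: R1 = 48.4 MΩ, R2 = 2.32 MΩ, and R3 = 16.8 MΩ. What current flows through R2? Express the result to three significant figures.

Equivalent of the parallel group: R_p = 1.956 MΩ.
Node voltage V_A = V_in · R_p/(R_s + R_p) = 3.56 × 0.08484 = 0.3020 V.
I(R2) = V_A / R2 = 0.3020/2.32 = 0.1302 µA.

I ≈ 0.130 µA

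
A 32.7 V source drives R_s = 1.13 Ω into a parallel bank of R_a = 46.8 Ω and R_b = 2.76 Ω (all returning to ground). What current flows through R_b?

I ≈ 8.26 A

Parallel bank: R_p = 1/(1/46.8 + 1/2.76) = 2.606 Ω.
Node voltage V_A = V_supply · R_p/(R_s + R_p) = 32.7 × 0.6976 = 22.81 V.
I(R_b) = V_A / R_b = 22.81/2.76 = 8.265 A.
(Check via current divider: I_total = 8.752 A; share G_k/ΣG = 0.9443 → same result.)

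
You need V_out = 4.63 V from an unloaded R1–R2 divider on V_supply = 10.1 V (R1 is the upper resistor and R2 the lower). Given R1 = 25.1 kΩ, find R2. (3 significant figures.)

Required fraction k = V_out/V_supply = 0.4584.
R2 = R1 · 0.4584/(1 − 0.4584) = 21.25 kΩ.

R2 ≈ 21.2 kΩ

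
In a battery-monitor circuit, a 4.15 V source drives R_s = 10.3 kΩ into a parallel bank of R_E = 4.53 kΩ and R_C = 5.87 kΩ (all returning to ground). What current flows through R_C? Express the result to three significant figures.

Combine the parallel branches: R_p = (1/4.53 + 1/5.87)⁻¹ = 2.557 kΩ.
V_A by voltage divider: V_A = 4.15 × 2.557/(10.3 + 2.557) = 0.8253 V.
Branch current I = V_A/R_C = 0.8253/5.87 = 0.1406 mA.
(Equivalently: I_total = 0.3228 mA, then current-divider fraction G_k/ΣG = 0.4356.)

I ≈ 0.141 mA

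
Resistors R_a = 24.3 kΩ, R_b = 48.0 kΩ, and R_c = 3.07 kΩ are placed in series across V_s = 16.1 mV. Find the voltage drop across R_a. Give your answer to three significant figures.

ΣR = 24.3 + 48.0 + 3.07 = 75.37 kΩ.
V = V_s · R/ΣR = 16.1 × 0.3224 = 5.191 mV.

V ≈ 5.19 mV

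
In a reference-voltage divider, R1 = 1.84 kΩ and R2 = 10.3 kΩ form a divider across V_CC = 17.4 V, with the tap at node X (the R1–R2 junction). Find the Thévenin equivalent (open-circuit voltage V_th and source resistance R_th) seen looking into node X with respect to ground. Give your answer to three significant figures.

V_th ≈ 14.8 V, R_th ≈ 1.56 kΩ

V_th is the unloaded tap voltage: V_CC · R2/(R1+R2) = 17.4 × 0.8484 = 14.76 V.
Looking into X with the source shorted: R_th = R1·R2/(R1+R2) = 1.840 × 10.3/12.14 = 1.561 kΩ.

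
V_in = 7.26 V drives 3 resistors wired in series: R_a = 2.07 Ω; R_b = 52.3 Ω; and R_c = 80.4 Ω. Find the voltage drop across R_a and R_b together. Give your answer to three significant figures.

V ≈ 2.93 V

Series total: ΣR = 2.07 + 52.3 + 80.4 = 134.8 Ω.
R_{R_a..R_b} = 2.07 + 52.3 = 54.37 Ω.
V = V_in · R/ΣR = 7.26 × 0.4034 = 2.929 V.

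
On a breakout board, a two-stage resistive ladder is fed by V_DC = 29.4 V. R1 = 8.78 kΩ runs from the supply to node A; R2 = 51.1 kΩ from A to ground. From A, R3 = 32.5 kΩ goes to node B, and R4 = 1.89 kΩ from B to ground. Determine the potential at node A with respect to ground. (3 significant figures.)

Looking into the second stage from A: R3 + R4 = 34.39 kΩ appears in parallel with R2.
Effective lower resistance at A: R2 ‖ 34.39 = 20.56 kΩ.
First divider: V_A = V_DC · 20.56/(8.78 + 20.56) = 20.60 V.

V_A ≈ 20.6 V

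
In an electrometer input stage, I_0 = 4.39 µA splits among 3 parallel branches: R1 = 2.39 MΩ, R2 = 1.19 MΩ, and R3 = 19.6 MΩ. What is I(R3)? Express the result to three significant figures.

I ≈ 0.171 µA

Conductances: ΣG = 1/2.39 + 1/1.19 + 1/19.6 = 1.310 (1/MΩ).
R3 takes the fraction G_k/ΣG = 0.05102/1.310 = 0.03895, so I = 4.39 × 0.03895 = 0.1710 µA.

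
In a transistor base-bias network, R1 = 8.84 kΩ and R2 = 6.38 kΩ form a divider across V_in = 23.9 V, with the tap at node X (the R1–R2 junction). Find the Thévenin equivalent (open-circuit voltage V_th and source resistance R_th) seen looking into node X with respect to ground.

Open-circuit (no load on X): V_th = V_in · R2/(R1 + R2) = 23.9 × 6.38/(8.840 + 6.38) = 10.02 V.
Looking into X with the source shorted: R_th = R1·R2/(R1+R2) = 8.840 × 6.38/15.22 = 3.706 kΩ.

V_th ≈ 10.0 V, R_th ≈ 3.71 kΩ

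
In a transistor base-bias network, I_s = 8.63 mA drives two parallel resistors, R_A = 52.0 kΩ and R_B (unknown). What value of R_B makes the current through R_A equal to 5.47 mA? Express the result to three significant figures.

Two-branch current divider: I_A = I_s · R_B/(R_A + R_B).
With f = 0.6338, R_B = R_A · f/(1−f) = 52.0 × 1.731 = 90.01 kΩ.

R_B ≈ 90.0 kΩ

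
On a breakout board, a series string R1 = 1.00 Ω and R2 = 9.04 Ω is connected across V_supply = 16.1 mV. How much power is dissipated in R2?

P ≈ 23.2 µW

Series current I = V_supply/ΣR = 16.1/10.04 = 1.604 mA.
P(R2) = I²·R2 = (1.604)² × 9.04 = 23.25 µW.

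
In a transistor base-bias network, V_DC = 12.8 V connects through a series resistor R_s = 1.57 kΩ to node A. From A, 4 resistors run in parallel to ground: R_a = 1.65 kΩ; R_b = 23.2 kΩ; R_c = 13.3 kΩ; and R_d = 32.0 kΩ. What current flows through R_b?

I ≈ 0.252 mA

Combine the parallel branches: R_p = (1/1.65 + 1/23.2 + 1/13.3 + 1/32.0)⁻¹ = 1.323 kΩ.
V_A = 12.8 × 1.323/2.893 = 5.855 V.
Branch current I = V_A/R_b = 5.855/23.2 = 0.2524 mA.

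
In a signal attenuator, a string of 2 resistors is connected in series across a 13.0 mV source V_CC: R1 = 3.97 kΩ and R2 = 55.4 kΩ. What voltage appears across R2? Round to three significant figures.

ΣR = 3.97 + 55.4 = 59.37 kΩ.
By the voltage-divider rule, V = 13.0 × 55.40/59.37 = 12.13 mV.

V ≈ 12.1 mV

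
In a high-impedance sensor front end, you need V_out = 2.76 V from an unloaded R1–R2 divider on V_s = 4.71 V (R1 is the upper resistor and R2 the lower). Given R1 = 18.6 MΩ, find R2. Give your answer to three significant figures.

Required fraction k = V_out/V_s = 0.5860.
Rearranging, R2 = R1·k/(1−k) = 18.6 × 1.415 = 26.33 MΩ.

R2 ≈ 26.3 MΩ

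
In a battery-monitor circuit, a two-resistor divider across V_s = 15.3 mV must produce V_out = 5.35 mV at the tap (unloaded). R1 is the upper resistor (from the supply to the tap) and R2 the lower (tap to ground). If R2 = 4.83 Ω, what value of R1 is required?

R1 ≈ 8.98 Ω

Required fraction k = V_out/V_s = 0.3497.
R1 = R2·(1/k − 1) = 4.83 × 1.860 = 8.983 Ω.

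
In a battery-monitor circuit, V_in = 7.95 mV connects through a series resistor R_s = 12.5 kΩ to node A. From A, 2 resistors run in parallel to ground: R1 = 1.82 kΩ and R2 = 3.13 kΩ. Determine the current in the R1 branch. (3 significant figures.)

Combine the parallel branches: R_p = (1/1.82 + 1/3.13)⁻¹ = 1.151 kΩ.
V_A = 7.95 × 1.151/13.65 = 0.6702 mV.
I(R1) = V_A / R1 = 0.6702/1.82 = 0.3683 µA.

I ≈ 0.368 µA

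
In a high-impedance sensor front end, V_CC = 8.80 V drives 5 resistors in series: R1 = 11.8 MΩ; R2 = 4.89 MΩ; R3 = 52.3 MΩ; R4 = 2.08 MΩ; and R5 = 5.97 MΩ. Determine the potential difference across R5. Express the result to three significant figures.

Series total: ΣR = 11.8 + 4.89 + 52.3 + 2.08 + 5.97 = 77.04 MΩ.
By the voltage-divider rule, V = 8.80 × 5.970/77.04 = 0.6819 V.

V ≈ 0.682 V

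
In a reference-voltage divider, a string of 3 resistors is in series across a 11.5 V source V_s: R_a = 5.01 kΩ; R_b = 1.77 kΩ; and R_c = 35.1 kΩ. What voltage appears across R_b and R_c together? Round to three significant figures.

V ≈ 10.1 V

Series total: ΣR = 5.01 + 1.77 + 35.1 = 41.88 kΩ.
R_{R_b..R_c} = 1.77 + 35.1 = 36.87 kΩ.
By the voltage-divider rule, V = 11.5 × 36.87/41.88 = 10.12 V.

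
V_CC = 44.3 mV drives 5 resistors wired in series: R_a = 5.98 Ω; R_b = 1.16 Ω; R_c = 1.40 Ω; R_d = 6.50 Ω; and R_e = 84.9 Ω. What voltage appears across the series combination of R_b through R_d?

V ≈ 4.02 mV

Series total: ΣR = 5.98 + 1.16 + 1.40 + 6.50 + 84.9 = 99.94 Ω.
R_{R_b..R_d} = 1.16 + 1.40 + 6.50 = 9.060 Ω.
By the voltage-divider rule, V = 44.3 × 9.060/99.94 = 4.016 mV.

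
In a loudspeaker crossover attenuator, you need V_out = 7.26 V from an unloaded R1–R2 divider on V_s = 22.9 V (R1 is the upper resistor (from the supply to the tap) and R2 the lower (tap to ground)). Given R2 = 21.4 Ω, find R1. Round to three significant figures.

The divider ratio is R2/(R1+R2) = 7.26/22.9 = 0.3170.
R1 = R2·(1/k − 1) = 21.4 × 2.154 = 46.10 Ω.

R1 ≈ 46.1 Ω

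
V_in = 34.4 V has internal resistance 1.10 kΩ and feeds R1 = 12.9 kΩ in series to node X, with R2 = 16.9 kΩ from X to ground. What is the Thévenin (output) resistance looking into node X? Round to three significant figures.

R_th ≈ 7.66 kΩ

R1' = 1.10 + 12.9 = 14.00 kΩ (source resistance + R1).
With V_in suppressed (replaced by a short), R_th = R1' ‖ R2 = (14.00 × 16.9)/(14.00 + 16.9) = 7.657 kΩ.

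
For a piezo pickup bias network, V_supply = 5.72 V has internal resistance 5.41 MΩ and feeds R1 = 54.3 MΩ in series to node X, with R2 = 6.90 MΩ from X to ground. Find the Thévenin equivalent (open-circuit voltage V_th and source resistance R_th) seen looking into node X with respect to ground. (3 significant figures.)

R1' = 5.41 + 54.3 = 59.71 MΩ (source resistance + R1).
V_th is the unloaded tap voltage: V_supply · R2/(R1'+R2) = 5.72 × 0.1036 = 0.5925 V.
Looking into X with the source shorted: R_th = R1'·R2/(R1'+R2) = 59.71 × 6.90/66.61 = 6.185 MΩ.

V_th ≈ 0.593 V, R_th ≈ 6.19 MΩ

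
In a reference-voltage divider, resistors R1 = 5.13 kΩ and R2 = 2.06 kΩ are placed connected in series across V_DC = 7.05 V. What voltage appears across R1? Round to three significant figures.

V ≈ 5.03 V

Total series resistance ΣR = 5.13 + 2.06 = 7.190 kΩ.
By the voltage-divider rule, V = 7.05 × 5.130/7.190 = 5.030 V.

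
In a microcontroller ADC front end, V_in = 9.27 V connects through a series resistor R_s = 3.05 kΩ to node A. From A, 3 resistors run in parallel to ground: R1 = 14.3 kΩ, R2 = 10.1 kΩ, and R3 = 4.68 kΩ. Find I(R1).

I ≈ 0.299 mA

Parallel bank: R_p = 1/(1/14.3 + 1/10.1 + 1/4.68) = 2.614 kΩ.
V_A by voltage divider: V_A = 9.27 × 2.614/(3.05 + 2.614) = 4.278 V.
Branch current I = V_A/R1 = 4.278/14.3 = 0.2992 mA.
(Equivalently: I_total = 1.637 mA, then current-divider fraction G_k/ΣG = 0.1828.)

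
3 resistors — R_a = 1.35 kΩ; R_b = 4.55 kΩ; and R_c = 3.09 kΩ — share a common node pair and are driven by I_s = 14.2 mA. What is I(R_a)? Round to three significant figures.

I ≈ 8.19 mA

ΣG = 1/1.35 + 1/4.55 + 1/3.09 = 1.284.
By the current-divider rule, I = I_s · G_k/ΣG = 14.2 × 0.5768 = 8.191 mA.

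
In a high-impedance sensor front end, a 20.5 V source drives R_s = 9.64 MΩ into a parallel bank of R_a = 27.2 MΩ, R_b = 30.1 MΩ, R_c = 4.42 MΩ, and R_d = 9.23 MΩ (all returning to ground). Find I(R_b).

Parallel bank: R_p = 1/(1/27.2 + 1/30.1 + 1/4.42 + 1/9.23) = 2.472 MΩ.
V_A = 20.5 × 2.472/12.11 = 4.184 V.
I(R_b) = V_A / R_b = 4.184/30.1 = 0.1390 µA.
(Equivalently: I_total = 1.693 µA, then current-divider fraction G_k/ΣG = 0.08212.)

I ≈ 0.139 µA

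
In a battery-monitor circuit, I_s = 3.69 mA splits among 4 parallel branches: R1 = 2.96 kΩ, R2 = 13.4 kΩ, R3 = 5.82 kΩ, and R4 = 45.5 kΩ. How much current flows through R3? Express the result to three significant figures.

Total conductance ΣG = 1/2.96 + 1/13.4 + 1/5.82 + 1/45.5 = 0.6063 (units of 1/kΩ).
Current divider: I(R3) = I_s · G_k/ΣG = 3.69 × (0.1718/0.6063) = 3.69 × 0.2834 = 1.046 mA.

I ≈ 1.05 mA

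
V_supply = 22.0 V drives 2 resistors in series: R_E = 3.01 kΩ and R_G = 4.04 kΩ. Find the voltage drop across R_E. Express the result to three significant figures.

V ≈ 9.39 V

ΣR = 3.01 + 4.04 = 7.050 kΩ.
By the voltage-divider rule, V = 22.0 × 3.010/7.050 = 9.393 V.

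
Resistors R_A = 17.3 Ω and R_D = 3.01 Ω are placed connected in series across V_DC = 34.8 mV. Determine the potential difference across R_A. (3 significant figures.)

V ≈ 29.6 mV

ΣR = 17.3 + 3.01 = 20.31 Ω.
Voltage divider: V = V_DC · (17.30 / 20.31) = 34.8 × 0.8518 = 29.64 mV.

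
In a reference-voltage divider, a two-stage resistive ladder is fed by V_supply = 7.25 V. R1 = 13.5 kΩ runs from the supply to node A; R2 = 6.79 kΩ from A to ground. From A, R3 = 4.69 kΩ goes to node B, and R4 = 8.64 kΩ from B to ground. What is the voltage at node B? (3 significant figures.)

V_B ≈ 1.17 V

The second stage (R3 + R4 = 13.33 kΩ) loads node A in parallel with R2.
R2 ‖ (R3+R4) = 4.499 kΩ.
First divider: V_A = V_supply · 4.499/(13.5 + 4.499) = 1.812 V.
Stage 2 is unloaded, so V_B = V_A · R4/(R3+R4) = 1.812 × 8.64/13.33 = 1.175 V.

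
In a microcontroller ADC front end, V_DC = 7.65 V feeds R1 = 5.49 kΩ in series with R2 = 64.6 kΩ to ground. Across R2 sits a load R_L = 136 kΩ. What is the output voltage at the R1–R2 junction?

R2 ‖ R_L = (64.6 × 136)/(64.6 + 136) = 43.80 kΩ.
Then V_out = V_DC · R2'/(R1 + R2') = 7.65 × 43.80/49.29 = 6.798 V.

V_out ≈ 6.80 V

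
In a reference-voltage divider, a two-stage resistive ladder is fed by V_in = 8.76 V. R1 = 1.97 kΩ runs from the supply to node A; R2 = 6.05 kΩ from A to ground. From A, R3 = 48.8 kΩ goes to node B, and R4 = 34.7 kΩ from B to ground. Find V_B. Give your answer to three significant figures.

V_B ≈ 2.70 V

Looking into the second stage from A: R3 + R4 = 83.50 kΩ appears in parallel with R2.
Effective lower resistance at A: R2 ‖ 83.50 = 5.641 kΩ.
So V_A = 8.76 × 0.7412 = 6.493 V.
Stage 2 is unloaded, so V_B = V_A · R4/(R3+R4) = 6.493 × 34.7/83.50 = 2.698 V.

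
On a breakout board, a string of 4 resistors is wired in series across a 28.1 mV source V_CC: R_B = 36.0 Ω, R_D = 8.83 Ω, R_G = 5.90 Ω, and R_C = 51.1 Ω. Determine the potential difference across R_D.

ΣR = 36.0 + 8.83 + 5.90 + 51.1 = 101.8 Ω.
V = V_CC · R/ΣR = 28.1 × 0.08671 = 2.437 mV.

V ≈ 2.44 mV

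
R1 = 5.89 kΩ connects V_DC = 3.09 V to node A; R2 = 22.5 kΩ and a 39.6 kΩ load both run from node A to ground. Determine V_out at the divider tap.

The load sits in parallel with R2, giving an effective lower resistance R2' = R2·R_L/(R2+R_L) = 14.35 kΩ.
Voltage divider with the loaded lower leg: V_out = 3.09 × 14.35/(5.89 + 14.35) = 3.09 × 0.7090 = 2.191 V.
(Unloaded it would be 2.45 V; the load pulls it down.)

V_out ≈ 2.19 V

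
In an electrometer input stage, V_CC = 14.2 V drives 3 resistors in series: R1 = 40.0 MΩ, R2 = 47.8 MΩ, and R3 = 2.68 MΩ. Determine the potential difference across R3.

V ≈ 0.421 V

Series total: ΣR = 40.0 + 47.8 + 2.68 = 90.48 MΩ.
By the voltage-divider rule, V = 14.2 × 2.680/90.48 = 0.4206 V.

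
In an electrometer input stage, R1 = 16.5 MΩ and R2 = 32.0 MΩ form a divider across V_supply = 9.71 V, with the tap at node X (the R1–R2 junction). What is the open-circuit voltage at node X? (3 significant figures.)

Open-circuit (no load on X): V_th = V_supply · R2/(R1 + R2) = 9.71 × 32.0/(16.50 + 32.0) = 6.407 V.

V_th ≈ 6.41 V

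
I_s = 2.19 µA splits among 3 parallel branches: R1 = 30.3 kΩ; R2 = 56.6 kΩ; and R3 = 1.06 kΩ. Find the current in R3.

Total conductance ΣG = 1/30.3 + 1/56.6 + 1/1.06 = 0.9941 (units of 1/kΩ).
R3 takes the fraction G_k/ΣG = 0.9434/0.9941 = 0.9490, so I = 2.19 × 0.9490 = 2.078 µA.

I ≈ 2.08 µA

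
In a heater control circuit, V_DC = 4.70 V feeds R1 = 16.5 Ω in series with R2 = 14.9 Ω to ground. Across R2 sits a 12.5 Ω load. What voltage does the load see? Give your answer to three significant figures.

V_out ≈ 1.37 V

First combine the lower leg with the load: R2 ‖ R_L = 6.797 Ω.
Then V_out = V_DC · R2'/(R1 + R2') = 4.70 × 6.797/23.30 = 1.371 V.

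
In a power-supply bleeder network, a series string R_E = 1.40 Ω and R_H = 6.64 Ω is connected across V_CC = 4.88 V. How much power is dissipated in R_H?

P ≈ 2.45 W

ΣR = 8.040 Ω → I = 4.88/8.040 = 0.6070 A.
P(R_H) = I²·R_H = (0.6070)² × 6.64 = 2.446 W.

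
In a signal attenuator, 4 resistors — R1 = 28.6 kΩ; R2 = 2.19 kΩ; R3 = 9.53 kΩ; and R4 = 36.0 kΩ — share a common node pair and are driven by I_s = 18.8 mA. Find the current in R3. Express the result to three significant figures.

I ≈ 3.16 mA

ΣG = 1/28.6 + 1/2.19 + 1/9.53 + 1/36.0 = 0.6243.
By the current-divider rule, I = I_s · G_k/ΣG = 18.8 × 0.1681 = 3.160 mA.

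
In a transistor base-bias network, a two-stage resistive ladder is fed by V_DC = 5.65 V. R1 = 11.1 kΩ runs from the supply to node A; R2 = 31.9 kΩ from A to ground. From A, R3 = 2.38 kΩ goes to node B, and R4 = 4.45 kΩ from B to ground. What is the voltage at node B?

Node A sees R2 in parallel with the series input of stage 2, R3 + R4 = 6.830 kΩ.
R2 ‖ (R3+R4) = 5.626 kΩ.
First divider: V_A = V_DC · 5.626/(11.1 + 5.626) = 1.900 V.
V_B = V_A × 0.6515 = 1.238 V.

V_B ≈ 1.24 V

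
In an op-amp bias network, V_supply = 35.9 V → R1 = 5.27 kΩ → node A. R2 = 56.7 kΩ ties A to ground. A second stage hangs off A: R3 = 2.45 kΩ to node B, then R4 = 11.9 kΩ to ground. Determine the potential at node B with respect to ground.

Looking into the second stage from A: R3 + R4 = 14.35 kΩ appears in parallel with R2.
Effective lower resistance at A: R2 ‖ 14.35 = 11.45 kΩ.
V_A = 35.9 × 11.45/(5.27 + 11.45) = 24.59 V.
V_B = V_A × 0.8293 = 20.39 V.

V_B ≈ 20.4 V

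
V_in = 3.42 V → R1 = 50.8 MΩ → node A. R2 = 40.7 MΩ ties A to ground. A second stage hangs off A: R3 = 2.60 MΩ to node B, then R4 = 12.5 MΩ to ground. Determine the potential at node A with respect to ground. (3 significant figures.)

Node A sees R2 in parallel with the series input of stage 2, R3 + R4 = 15.10 MΩ.
Effective lower resistance at A: R2 ‖ 15.10 = 11.01 MΩ.
First divider: V_A = V_in · 11.01/(50.8 + 11.01) = 0.6094 V.

V_A ≈ 0.609 V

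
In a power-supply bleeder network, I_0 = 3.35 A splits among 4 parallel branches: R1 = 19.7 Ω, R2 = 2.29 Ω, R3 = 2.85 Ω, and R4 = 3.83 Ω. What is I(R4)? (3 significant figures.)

I ≈ 0.796 A

ΣG = 1/19.7 + 1/2.29 + 1/2.85 + 1/3.83 = 1.099.
Current divider: I(R4) = I_0 · G_k/ΣG = 3.35 × (0.2611/1.099) = 3.35 × 0.2375 = 0.7956 A.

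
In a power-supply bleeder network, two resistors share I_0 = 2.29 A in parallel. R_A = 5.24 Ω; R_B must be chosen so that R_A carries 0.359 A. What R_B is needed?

Two-branch current divider: I_A = I_0 · R_B/(R_A + R_B).
0.359/2.29 = R_B/(R_A + R_B) → R_B = R_A · (0.1568)/(1 − 0.1568) = 5.24 × 0.1859 = 0.9742 Ω.

R_B ≈ 0.974 Ω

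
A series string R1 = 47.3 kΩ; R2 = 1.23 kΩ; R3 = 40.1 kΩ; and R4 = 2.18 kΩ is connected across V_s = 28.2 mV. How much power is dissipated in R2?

P ≈ 0.119 nW

The common current is I = 28.2/90.81 = 0.3105 µA.
P(R2) = I²·R2 = (0.3105)² × 1.23 = 0.1186 nW.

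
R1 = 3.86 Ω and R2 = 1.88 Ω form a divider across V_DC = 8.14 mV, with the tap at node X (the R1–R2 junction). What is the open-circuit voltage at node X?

V_th ≈ 2.67 mV

With X open, the divider is unloaded: V_th = 8.14 × 1.88/5.740 = 2.666 mV.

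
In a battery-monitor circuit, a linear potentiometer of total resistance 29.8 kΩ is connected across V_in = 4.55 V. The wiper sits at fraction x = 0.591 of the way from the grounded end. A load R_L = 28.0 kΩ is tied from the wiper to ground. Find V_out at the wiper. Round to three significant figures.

V_out ≈ 2.14 V

Lower segment x·R_p = 17.61 kΩ; upper segment (1−x)·R_p = 12.19 kΩ.
Lower segment in parallel with the load: 17.61 ‖ 28.0 = 10.81 kΩ.
Loaded-divider output: V_out = 4.55 × 0.4701 = 2.139 V.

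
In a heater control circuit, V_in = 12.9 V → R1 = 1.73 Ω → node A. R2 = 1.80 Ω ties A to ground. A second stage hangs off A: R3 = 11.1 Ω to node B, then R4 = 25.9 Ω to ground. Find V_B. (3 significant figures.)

V_B ≈ 4.50 V

The second stage (R3 + R4 = 37.00 Ω) loads node A in parallel with R2.
R2 ‖ (R3+R4) = 1.716 Ω.
First divider: V_A = V_in · 1.716/(1.73 + 1.716) = 6.425 V.
V_B = V_A × 0.7000 = 4.497 V.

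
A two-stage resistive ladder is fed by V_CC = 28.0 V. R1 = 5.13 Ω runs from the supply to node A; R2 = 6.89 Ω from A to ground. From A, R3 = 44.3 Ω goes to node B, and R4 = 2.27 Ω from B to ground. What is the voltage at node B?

Looking into the second stage from A: R3 + R4 = 46.57 Ω appears in parallel with R2.
Effective lower resistance at A: R2 ‖ 46.57 = 6.002 Ω.
First divider: V_A = V_CC · 6.002/(5.13 + 6.002) = 15.10 V.
Stage 2 is unloaded, so V_B = V_A · R4/(R3+R4) = 15.10 × 2.27/46.57 = 0.7359 V.

V_B ≈ 0.736 V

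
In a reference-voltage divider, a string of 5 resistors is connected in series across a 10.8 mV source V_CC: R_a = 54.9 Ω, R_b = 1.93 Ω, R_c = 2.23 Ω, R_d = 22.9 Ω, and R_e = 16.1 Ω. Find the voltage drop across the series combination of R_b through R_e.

V ≈ 4.75 mV

ΣR = 54.9 + 1.93 + 2.23 + 22.9 + 16.1 = 98.06 Ω.
R_{R_b..R_e} = 1.93 + 2.23 + 22.9 + 16.1 = 43.16 Ω.
By the voltage-divider rule, V = 10.8 × 43.16/98.06 = 4.753 mV.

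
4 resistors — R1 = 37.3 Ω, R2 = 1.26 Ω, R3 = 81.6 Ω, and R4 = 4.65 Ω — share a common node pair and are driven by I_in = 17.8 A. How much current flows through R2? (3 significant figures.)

I ≈ 13.5 A

Conductances: ΣG = 1/37.3 + 1/1.26 + 1/81.6 + 1/4.65 = 1.048 (1/Ω).
By the current-divider rule, I = I_in · G_k/ΣG = 17.8 × 0.7575 = 13.48 A.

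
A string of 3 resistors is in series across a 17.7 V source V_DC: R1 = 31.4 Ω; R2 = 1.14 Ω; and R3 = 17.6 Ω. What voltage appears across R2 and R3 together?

ΣR = 31.4 + 1.14 + 17.6 = 50.14 Ω.
R_{R2..R3} = 1.14 + 17.6 = 18.74 Ω.
Voltage divider: V = V_DC · (18.74 / 50.14) = 17.7 × 0.3738 = 6.615 V.

V ≈ 6.62 V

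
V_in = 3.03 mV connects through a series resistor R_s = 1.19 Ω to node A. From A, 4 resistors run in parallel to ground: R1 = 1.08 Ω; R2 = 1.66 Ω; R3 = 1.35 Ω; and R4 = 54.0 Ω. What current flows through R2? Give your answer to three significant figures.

I ≈ 0.490 mA

Parallel bank: R_p = 1/(1/1.08 + 1/1.66 + 1/1.35 + 1/54.0) = 0.4371 Ω.
V_A = 3.03 × 0.4371/1.627 = 0.8140 mV.
Branch current I = V_A/R2 = 0.8140/1.66 = 0.4904 mA.
(Equivalently: I_total = 1.862 mA, then current-divider fraction G_k/ΣG = 0.2633.)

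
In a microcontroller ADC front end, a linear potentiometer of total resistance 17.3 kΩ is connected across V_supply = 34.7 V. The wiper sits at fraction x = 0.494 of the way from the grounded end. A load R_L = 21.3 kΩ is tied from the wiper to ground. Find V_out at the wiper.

V_out ≈ 14.2 V

Lower segment x·R_p = 8.546 kΩ; upper segment (1−x)·R_p = 8.754 kΩ.
R_L loads the lower segment: effective lower R = 6.099 kΩ.
Then V_out = V_supply · 6.099/(8.754 + 6.099) = 14.25 V.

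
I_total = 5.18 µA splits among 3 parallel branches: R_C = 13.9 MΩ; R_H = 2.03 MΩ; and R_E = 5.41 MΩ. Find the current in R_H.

I ≈ 3.41 µA

Conductances: ΣG = 1/13.9 + 1/2.03 + 1/5.41 = 0.7494 (1/MΩ).
Current divider: I(R_H) = I_total · G_k/ΣG = 5.18 × (0.4926/0.7494) = 5.18 × 0.6573 = 3.405 µA.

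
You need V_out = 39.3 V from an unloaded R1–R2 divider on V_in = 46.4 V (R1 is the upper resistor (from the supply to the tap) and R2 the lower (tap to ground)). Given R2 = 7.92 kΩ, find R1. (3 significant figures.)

Required fraction k = V_out/V_in = 0.8470.
So R1 = R2 · (V_in/V_out − 1) = 7.92 × (46.4/39.3 − 1) = 7.92 × 0.1807 = 1.431 kΩ.

R1 ≈ 1.43 kΩ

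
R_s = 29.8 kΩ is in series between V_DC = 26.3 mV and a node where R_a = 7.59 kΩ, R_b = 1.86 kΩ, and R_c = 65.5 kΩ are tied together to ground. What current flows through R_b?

Equivalent of the parallel group: R_p = 1.461 kΩ.
V_A by voltage divider: V_A = 26.3 × 1.461/(29.8 + 1.461) = 1.229 mV.
I(R_b) = V_A / R_b = 1.229/1.86 = 0.6607 µA.

I ≈ 0.661 µA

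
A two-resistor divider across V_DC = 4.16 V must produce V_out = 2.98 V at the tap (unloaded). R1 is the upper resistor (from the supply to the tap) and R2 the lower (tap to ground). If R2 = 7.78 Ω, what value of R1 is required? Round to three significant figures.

R1 ≈ 3.08 Ω

The divider ratio is R2/(R1+R2) = 2.98/4.16 = 0.7163.
R1 = R2·(1/k − 1) = 7.78 × 0.3960 = 3.081 Ω.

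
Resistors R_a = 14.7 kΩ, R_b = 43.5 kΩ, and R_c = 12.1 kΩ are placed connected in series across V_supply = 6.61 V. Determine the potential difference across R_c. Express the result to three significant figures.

V ≈ 1.14 V

ΣR = 14.7 + 43.5 + 12.1 = 70.30 kΩ.
V = V_supply · R/ΣR = 6.61 × 0.1721 = 1.138 V.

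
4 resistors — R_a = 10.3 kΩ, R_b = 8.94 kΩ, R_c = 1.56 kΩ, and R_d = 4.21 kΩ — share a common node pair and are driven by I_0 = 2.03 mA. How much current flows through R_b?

I ≈ 0.209 mA

Conductances: ΣG = 1/10.3 + 1/8.94 + 1/1.56 + 1/4.21 = 1.087 (1/kΩ).
R_b takes the fraction G_k/ΣG = 0.1119/1.087 = 0.1029, so I = 2.03 × 0.1029 = 0.2088 mA.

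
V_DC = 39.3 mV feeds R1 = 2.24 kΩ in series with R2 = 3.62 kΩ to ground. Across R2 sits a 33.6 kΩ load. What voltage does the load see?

First combine the lower leg with the load: R2 ‖ R_L = 3.268 kΩ.
Voltage divider with the loaded lower leg: V_out = 39.3 × 3.268/(2.24 + 3.268) = 39.3 × 0.5933 = 23.32 mV.
(Unloaded it would be 24.3 mV; the load pulls it down.)

V_out ≈ 23.3 mV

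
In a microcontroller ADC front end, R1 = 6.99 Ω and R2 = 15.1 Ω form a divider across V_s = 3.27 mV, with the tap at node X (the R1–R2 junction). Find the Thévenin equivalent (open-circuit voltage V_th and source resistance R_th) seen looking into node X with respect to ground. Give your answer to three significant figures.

V_th ≈ 2.24 mV, R_th ≈ 4.78 Ω

With X open, the divider is unloaded: V_th = 3.27 × 15.1/22.09 = 2.235 mV.
Looking into X with the source shorted: R_th = R1·R2/(R1+R2) = 6.990 × 15.1/22.09 = 4.778 Ω.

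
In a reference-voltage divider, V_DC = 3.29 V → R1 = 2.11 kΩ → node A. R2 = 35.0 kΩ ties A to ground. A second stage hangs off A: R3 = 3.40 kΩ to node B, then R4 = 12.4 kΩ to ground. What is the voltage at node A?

V_A ≈ 2.76 V

Looking into the second stage from A: R3 + R4 = 15.80 kΩ appears in parallel with R2.
Effective lower resistance at A: R2 ‖ 15.80 = 10.89 kΩ.
First divider: V_A = V_DC · 10.89/(2.11 + 10.89) = 2.756 V.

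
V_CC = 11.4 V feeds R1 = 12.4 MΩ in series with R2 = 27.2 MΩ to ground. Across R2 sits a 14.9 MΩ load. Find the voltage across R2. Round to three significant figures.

V_out ≈ 4.98 V

The load sits in parallel with R2, giving an effective lower resistance R2' = R2·R_L/(R2+R_L) = 9.627 MΩ.
Voltage divider with the loaded lower leg: V_out = 11.4 × 9.627/(12.4 + 9.627) = 11.4 × 0.4370 = 4.982 V.
(Unloaded it would be 7.83 V; the load pulls it down.)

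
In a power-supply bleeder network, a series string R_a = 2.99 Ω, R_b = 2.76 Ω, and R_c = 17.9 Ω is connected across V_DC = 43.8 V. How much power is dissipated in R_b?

P ≈ 9.47 W

ΣR = 23.65 Ω → I = 43.8/23.65 = 1.852 A.
P = I²R = 3.430 × 2.76 = 9.467 W.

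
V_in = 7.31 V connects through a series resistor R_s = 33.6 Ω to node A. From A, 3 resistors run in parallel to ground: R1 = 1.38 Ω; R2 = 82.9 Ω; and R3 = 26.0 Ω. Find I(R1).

I ≈ 0.196 A

Equivalent of the parallel group: R_p = 1.290 Ω.
Node voltage V_A = V_in · R_p/(R_s + R_p) = 7.31 × 0.03697 = 0.2703 V.
Branch current I = V_A/R1 = 0.2703/1.38 = 0.1959 A.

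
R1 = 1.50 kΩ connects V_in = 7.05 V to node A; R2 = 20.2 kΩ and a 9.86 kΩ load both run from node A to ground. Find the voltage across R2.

V_out ≈ 5.75 V

First combine the lower leg with the load: R2 ‖ R_L = 6.626 kΩ.
Then V_out = V_in · R2'/(R1 + R2') = 7.05 × 6.626/8.126 = 5.749 V.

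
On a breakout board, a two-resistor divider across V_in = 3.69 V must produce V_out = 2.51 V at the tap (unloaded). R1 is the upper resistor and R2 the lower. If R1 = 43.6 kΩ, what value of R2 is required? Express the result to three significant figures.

R2 ≈ 92.7 kΩ

The divider ratio is R2/(R1+R2) = 2.51/3.69 = 0.6802.
R2 = R1 · 0.6802/(1 − 0.6802) = 92.74 kΩ.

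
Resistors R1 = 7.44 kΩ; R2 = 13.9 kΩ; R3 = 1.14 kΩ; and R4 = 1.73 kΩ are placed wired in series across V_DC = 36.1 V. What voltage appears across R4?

Total series resistance ΣR = 7.44 + 13.9 + 1.14 + 1.73 = 24.21 kΩ.
Voltage divider: V = V_DC · (1.730 / 24.21) = 36.1 × 0.07146 = 2.580 V.

V ≈ 2.58 V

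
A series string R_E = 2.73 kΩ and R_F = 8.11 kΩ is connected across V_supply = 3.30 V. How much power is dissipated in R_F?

The common current is I = 3.30/10.84 = 0.3044 mA.
V(R_F) = I·R = 2.469 V; P = V·I = 2.469 × 0.3044 = 0.7516 mW.

P ≈ 0.752 mW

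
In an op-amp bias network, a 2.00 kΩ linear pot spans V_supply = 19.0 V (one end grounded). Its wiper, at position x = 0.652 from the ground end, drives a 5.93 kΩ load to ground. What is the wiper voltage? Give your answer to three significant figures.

Lower segment x·R_p = 1.304 kΩ; upper segment (1−x)·R_p = 0.6960 kΩ.
Lower segment in parallel with the load: 1.304 ‖ 5.93 = 1.069 kΩ.
Then V_out = V_supply · 1.069/(0.6960 + 1.069) = 11.51 V.
(Unloaded: V_out = x·V_supply = 12.4 V.)

V_out ≈ 11.5 V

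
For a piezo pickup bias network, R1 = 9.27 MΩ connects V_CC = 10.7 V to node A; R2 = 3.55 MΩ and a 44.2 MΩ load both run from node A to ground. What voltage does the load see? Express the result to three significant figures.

V_out ≈ 2.80 V

The load sits in parallel with R2, giving an effective lower resistance R2' = R2·R_L/(R2+R_L) = 3.286 MΩ.
Then V_out = V_CC · R2'/(R1 + R2') = 10.7 × 3.286/12.56 = 2.800 V.
(Unloaded it would be 2.96 V; the load pulls it down.)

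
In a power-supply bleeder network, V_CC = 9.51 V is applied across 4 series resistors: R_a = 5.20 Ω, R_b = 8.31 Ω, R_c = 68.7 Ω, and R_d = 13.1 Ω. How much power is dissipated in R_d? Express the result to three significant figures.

ΣR = 95.31 Ω → I = 9.51/95.31 = 0.09978 A.
V(R_d) = I·R = 1.307 V; P = V·I = 1.307 × 0.09978 = 0.1304 W.

P ≈ 0.130 W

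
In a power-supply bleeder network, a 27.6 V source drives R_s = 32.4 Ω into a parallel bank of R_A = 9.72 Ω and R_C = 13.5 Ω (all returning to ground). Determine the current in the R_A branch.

I ≈ 0.422 A

Combine the parallel branches: R_p = (1/9.72 + 1/13.5)⁻¹ = 5.651 Ω.
Node voltage V_A = V_DC · R_p/(R_s + R_p) = 27.6 × 0.1485 = 4.099 V.
Branch current I = V_A/R_A = 4.099/9.72 = 0.4217 A.
(Check via current divider: I_total = 0.7253 A; share G_k/ΣG = 0.5814 → same result.)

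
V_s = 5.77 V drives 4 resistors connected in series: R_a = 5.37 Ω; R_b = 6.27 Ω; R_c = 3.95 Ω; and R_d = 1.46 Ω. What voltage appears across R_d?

ΣR = 5.37 + 6.27 + 3.95 + 1.46 = 17.05 Ω.
Voltage divider: V = V_s · (1.460 / 17.05) = 5.77 × 0.08563 = 0.4941 V.

V ≈ 0.494 V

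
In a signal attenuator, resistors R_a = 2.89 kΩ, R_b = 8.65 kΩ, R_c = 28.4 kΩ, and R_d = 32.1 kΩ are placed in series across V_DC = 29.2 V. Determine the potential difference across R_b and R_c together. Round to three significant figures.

ΣR = 2.89 + 8.65 + 28.4 + 32.1 = 72.04 kΩ.
R_{R_b..R_c} = 8.65 + 28.4 = 37.05 kΩ.
V = V_DC · R/ΣR = 29.2 × 0.5143 = 15.02 V.

V ≈ 15.0 V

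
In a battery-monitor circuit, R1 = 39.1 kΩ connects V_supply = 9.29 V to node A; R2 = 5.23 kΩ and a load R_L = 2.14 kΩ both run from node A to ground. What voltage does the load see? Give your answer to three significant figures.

R2 ‖ R_L = (5.23 × 2.14)/(5.23 + 2.14) = 1.519 kΩ.
Now apply the divider: V_out = 9.29 × 0.03739 = 0.3473 V.

V_out ≈ 0.347 V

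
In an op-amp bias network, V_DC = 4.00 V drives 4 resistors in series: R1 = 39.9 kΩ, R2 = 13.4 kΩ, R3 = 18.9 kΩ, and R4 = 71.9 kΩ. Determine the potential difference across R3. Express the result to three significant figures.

V ≈ 0.525 V

Total series resistance ΣR = 39.9 + 13.4 + 18.9 + 71.9 = 144.1 kΩ.
By the voltage-divider rule, V = 4.00 × 18.90/144.1 = 0.5246 V.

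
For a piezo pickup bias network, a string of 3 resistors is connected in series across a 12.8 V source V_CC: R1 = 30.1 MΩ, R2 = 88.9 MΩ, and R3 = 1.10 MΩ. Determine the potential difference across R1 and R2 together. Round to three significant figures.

Total series resistance ΣR = 30.1 + 88.9 + 1.10 = 120.1 MΩ.
R_{R1..R2} = 30.1 + 88.9 = 119.0 MΩ.
Voltage divider: V = V_CC · (119.0 / 120.1) = 12.8 × 0.9908 = 12.68 V.

V ≈ 12.7 V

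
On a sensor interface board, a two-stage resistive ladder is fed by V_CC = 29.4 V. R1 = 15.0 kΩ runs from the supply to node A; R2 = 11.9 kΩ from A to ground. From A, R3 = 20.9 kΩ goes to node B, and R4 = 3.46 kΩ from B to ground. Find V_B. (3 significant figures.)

V_B ≈ 1.45 V

The second stage (R3 + R4 = 24.36 kΩ) loads node A in parallel with R2.
Effective lower resistance at A: R2 ‖ 24.36 = 7.995 kΩ.
V_A = 29.4 × 7.995/(15.0 + 7.995) = 10.22 V.
Then the unloaded second divider: V_B = V_A × R4/(R3+R4) = 10.22 × 0.1420 = 1.452 V.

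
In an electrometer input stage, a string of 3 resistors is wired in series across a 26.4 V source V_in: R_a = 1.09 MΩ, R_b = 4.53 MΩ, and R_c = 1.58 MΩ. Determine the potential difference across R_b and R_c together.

V ≈ 22.4 V

Series total: ΣR = 1.09 + 4.53 + 1.58 = 7.200 MΩ.
R_{R_b..R_c} = 4.53 + 1.58 = 6.110 MΩ.
Voltage divider: V = V_in · (6.110 / 7.200) = 26.4 × 0.8486 = 22.40 V.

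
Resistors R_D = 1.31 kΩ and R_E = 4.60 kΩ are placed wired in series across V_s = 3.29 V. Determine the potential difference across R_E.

V ≈ 2.56 V

Total series resistance ΣR = 1.31 + 4.60 = 5.910 kΩ.
By the voltage-divider rule, V = 3.29 × 4.600/5.910 = 2.561 V.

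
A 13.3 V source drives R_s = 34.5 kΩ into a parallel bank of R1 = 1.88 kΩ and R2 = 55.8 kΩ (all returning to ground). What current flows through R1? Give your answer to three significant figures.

Parallel bank: R_p = 1/(1/1.88 + 1/55.8) = 1.819 kΩ.
Node voltage V_A = V_DC · R_p/(R_s + R_p) = 13.3 × 0.05008 = 0.6660 V.
I(R1) = V_A / R1 = 0.6660/1.88 = 0.3543 mA.

I ≈ 0.354 mA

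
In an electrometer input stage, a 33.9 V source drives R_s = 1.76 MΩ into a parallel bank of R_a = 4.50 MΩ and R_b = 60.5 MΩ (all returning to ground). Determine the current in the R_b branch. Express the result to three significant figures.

I ≈ 0.395 µA

Equivalent of the parallel group: R_p = 4.188 MΩ.
Node voltage V_A = V_CC · R_p/(R_s + R_p) = 33.9 × 0.7041 = 23.87 V.
Branch current I = V_A/R_b = 23.87/60.5 = 0.3945 µA.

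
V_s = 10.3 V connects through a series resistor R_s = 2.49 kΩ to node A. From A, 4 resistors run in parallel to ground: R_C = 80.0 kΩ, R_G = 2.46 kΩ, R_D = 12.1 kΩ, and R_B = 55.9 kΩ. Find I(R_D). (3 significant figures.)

I ≈ 0.371 mA

Equivalent of the parallel group: R_p = 1.925 kΩ.
Node voltage V_A = V_s · R_p/(R_s + R_p) = 10.3 × 0.4360 = 4.491 V.
I(R_D) = V_A / R_D = 4.491/12.1 = 0.3711 mA.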